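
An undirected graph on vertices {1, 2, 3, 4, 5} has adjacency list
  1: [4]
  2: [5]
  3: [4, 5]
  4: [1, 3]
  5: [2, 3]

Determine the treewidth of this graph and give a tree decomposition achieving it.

Treewidth 1.
One optimal decomposition is:
Bags: B1 = {3, 4}  B2 = {3, 5}  B3 = {1, 4}  B4 = {2, 5}
Tree: B1–B2, B1–B3, B2–B4

Every bag has size at most 2, so the width is 2 − 1 = 1 and tw(G) ≤ 1. Any graph with an edge has treewidth ≥ 1, and G has the edge 3–4. Therefore the treewidth is 1.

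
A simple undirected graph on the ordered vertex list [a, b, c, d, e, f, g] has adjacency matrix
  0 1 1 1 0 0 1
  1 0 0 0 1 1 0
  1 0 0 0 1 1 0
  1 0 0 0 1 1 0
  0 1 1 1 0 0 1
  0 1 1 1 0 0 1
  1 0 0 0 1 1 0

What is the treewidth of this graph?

3

A width-3 tree decomposition is:
Bags: B1 = {a, c, e, f}  B2 = {a, e, f, g}  B3 = {a, b, e, f}  B4 = {a, d, e, f}
Tree: B1–B2, B2–B3, B3–B4
Each bag holds 4 vertices, so the decomposition has width 3, which upper-bounds the treewidth. For the lower bound: the 4 vertex sets {a,c}, {e,g}, {f}, {b} are disjoint, each induces a connected subgraph, and every pair is joined by at least one edge of G. Contracting each set to a single vertex therefore yields K_{4} as a minor, and since treewidth is minor-monotone, tw(G) ≥ tw(K_{4}) = 3. The upper and lower bounds meet at 3, so that is the treewidth.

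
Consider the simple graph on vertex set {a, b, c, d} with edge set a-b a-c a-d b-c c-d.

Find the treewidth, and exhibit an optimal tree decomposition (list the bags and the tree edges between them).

The largest bag has 3 vertices, giving width 2; this decomposition certifies tw(G) ≤ 2. On the other hand G contains the 3-clique {a, c, d}. A clique must lie in a single bag of any decomposition, so no decomposition can have width below 2. Hence tw(G) = 2 exactly.

Treewidth 2.
One optimal decomposition is:
Bags: B1 = {a, c, d}  B2 = {a, b, c}
Tree: B1–B2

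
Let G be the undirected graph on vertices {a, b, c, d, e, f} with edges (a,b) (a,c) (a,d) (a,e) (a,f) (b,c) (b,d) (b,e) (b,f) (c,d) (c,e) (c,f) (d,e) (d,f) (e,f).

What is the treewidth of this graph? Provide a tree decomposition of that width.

Treewidth 5.
One such decomposition:
Bags: B1 = {a, b, c, d, e, f}
Tree: (single bag)

With just one bag of size 6, the width is 6 − 1 = 5, so tw(G) ≤ 5. For the lower bound, the 6 vertices {a, b, c, d, e, f} are pairwise adjacent, and any tree decomposition puts a clique entirely inside one bag — forcing width ≥ 5. Combining the bounds, tw(G) = 5.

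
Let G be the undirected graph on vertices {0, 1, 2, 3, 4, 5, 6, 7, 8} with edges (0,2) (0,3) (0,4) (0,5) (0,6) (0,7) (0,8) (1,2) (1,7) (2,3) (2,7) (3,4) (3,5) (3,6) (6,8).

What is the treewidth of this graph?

2

A width-2 tree decomposition is:
Bags: B1 = {0, 3, 6}  B2 = {0, 3, 4}  B3 = {0, 2, 3}  B4 = {0, 6, 8}  B5 = {0, 2, 7}  B6 = {1, 2, 7}  B7 = {0, 3, 5}
Tree: B1–B2, B2–B3, B1–B4, B3–B5, B5–B6, B2–B7
Every bag has size at most 3, so the width is 3 − 1 = 2 and tw(G) ≤ 2. On the other hand G contains the 3-clique {0, 6, 8}. A clique must lie in a single bag of any decomposition, so no decomposition can have width below 2. Therefore the treewidth is 2.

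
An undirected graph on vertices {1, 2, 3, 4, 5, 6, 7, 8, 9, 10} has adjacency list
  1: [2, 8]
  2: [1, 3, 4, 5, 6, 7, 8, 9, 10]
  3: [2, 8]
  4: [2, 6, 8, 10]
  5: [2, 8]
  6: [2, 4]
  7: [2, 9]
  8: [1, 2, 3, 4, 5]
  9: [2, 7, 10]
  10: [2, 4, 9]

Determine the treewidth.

2

A width-2 tree decomposition is:
Bags: B1 = {2, 5, 8}  B2 = {2, 4, 8}  B3 = {2, 4, 10}  B4 = {2, 9, 10}  B5 = {2, 4, 6}  B6 = {1, 2, 8}  B7 = {2, 3, 8}  B8 = {2, 7, 9}
Tree: B1–B2, B2–B3, B3–B4, B3–B5, B2–B6, B6–B7, B4–B8
Every bag has size at most 3, so the width is 3 − 1 = 2 and tw(G) ≤ 2. Conversely, {2, 4, 6} is a clique of size 3, and the vertices of any clique must share a bag in every tree decomposition; so some bag has ≥ 3 vertices and tw(G) ≥ 2. The upper and lower bounds meet at 2, so that is the treewidth.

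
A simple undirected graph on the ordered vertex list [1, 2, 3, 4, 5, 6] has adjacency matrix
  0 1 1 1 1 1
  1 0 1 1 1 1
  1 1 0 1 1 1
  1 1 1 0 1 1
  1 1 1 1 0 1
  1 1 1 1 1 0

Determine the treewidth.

A width-5 tree decomposition is:
Bags: B1 = {1, 2, 3, 4, 5, 6}
Tree: (single bag)
A single bag containing all 6 vertices is trivially a valid decomposition of width 5. On the other hand G contains the 6-clique {1, 2, 3, 4, 5, 6}. A clique must lie in a single bag of any decomposition, so no decomposition can have width below 5. Hence tw(G) = 5 exactly.

5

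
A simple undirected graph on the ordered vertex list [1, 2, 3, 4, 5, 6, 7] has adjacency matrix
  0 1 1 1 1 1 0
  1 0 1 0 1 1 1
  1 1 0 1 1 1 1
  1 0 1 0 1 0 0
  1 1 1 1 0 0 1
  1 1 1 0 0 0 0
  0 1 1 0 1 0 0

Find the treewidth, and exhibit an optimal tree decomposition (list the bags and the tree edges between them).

Treewidth 3.
One such decomposition:
Bags: B1 = {1, 3, 4, 5}  B2 = {1, 2, 3, 5}  B3 = {1, 2, 3, 6}  B4 = {2, 3, 5, 7}
Tree: B1–B2, B2–B3, B2–B4

Every bag has size at most 4, so the width is 4 − 1 = 3 and tw(G) ≤ 3. Conversely, {1, 2, 3, 5} is a clique of size 4, and the vertices of any clique must share a bag in every tree decomposition; so some bag has ≥ 4 vertices and tw(G) ≥ 3. Therefore the treewidth is 3.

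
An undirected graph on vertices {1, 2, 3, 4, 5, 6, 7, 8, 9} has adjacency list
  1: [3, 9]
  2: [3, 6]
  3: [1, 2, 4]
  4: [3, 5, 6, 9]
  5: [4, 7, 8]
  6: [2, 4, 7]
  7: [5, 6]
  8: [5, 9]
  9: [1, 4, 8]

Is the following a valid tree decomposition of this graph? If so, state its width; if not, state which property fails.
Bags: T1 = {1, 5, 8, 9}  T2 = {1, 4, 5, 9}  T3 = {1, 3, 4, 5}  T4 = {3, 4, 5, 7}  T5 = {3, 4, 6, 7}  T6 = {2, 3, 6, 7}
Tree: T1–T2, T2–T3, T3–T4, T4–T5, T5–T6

Yes; width 3.

Every vertex of G appears in some bag (union = {1, 2, 3, 4, 5, 6, 7, 8, 9}); every edge is covered by a bag; and for each vertex v the set of bags containing v is connected in the bag tree. The decomposition is therefore valid. The largest bag has 4 vertices, so the width is 3.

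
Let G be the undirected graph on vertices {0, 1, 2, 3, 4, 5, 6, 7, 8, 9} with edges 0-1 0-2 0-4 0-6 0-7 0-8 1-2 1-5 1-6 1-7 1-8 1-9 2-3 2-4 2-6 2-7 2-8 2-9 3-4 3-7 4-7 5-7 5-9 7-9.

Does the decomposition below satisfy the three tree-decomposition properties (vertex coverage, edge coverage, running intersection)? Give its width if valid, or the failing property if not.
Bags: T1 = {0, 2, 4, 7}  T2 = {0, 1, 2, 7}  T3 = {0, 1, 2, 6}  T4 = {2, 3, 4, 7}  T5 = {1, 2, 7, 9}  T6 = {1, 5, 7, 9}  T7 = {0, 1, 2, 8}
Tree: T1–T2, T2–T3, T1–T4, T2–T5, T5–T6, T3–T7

Vertex coverage: the bags together contain {0, 1, 2, 3, 4, 5, 6, 7, 8, 9}, the full vertex set. Edge coverage: each edge of G has both endpoints in at least one bag. Running intersection: for every vertex, the bags containing it form a connected subtree. All three properties hold, so this is a valid tree decomposition of width max|bag| − 1 = 3, and hence tw(G) ≤ 3.

Yes; width 3.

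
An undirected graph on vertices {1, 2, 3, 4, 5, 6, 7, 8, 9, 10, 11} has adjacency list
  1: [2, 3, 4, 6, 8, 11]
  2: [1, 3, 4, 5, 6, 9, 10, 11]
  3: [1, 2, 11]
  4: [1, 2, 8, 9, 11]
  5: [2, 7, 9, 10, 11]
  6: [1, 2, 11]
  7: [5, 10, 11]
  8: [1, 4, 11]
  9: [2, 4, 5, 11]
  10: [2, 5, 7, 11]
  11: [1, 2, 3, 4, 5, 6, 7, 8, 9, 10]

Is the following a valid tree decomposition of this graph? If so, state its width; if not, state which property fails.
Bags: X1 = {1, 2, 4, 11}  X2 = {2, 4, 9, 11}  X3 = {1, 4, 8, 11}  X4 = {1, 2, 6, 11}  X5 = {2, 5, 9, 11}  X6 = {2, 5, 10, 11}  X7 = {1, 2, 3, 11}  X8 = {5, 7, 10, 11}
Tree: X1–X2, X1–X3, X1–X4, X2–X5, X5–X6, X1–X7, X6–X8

Every vertex of G appears in some bag (union = {1, 2, 3, 4, 5, 6, 7, 8, 9, 10, 11}); every edge is covered by a bag; and for each vertex v the set of bags containing v is connected in the bag tree. The decomposition is therefore valid. The largest bag has 4 vertices, so the width is 3.

Yes; width 3.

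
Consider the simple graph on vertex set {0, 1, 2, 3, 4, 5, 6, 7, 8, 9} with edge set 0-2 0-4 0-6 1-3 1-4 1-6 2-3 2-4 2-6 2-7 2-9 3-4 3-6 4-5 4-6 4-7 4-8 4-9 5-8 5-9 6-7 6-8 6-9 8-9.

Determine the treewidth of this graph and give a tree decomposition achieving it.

Treewidth 3.
One such decomposition:
Bags: B1 = {2, 3, 4, 6}  B2 = {1, 3, 4, 6}  B3 = {2, 4, 6, 7}  B4 = {2, 4, 6, 9}  B5 = {0, 2, 4, 6}  B6 = {4, 6, 8, 9}  B7 = {4, 5, 8, 9}
Tree: B1–B2, B1–B3, B3–B4, B1–B5, B4–B6, B6–B7

The largest bag has 4 vertices, giving width 3; this decomposition certifies tw(G) ≤ 3. Conversely, {4, 5, 8, 9} is a clique of size 4, and the vertices of any clique must share a bag in every tree decomposition; so some bag has ≥ 4 vertices and tw(G) ≥ 3. Hence tw(G) = 3 exactly.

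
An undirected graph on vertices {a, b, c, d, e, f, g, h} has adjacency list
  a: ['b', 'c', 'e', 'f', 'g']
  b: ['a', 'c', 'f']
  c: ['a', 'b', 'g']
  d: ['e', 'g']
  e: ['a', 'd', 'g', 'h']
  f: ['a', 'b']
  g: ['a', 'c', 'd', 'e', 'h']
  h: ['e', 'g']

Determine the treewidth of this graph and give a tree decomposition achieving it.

Every bag has size at most 3, so the width is 3 − 1 = 2 and tw(G) ≤ 2. On the other hand G contains the 3-clique {d, e, g}. A clique must lie in a single bag of any decomposition, so no decomposition can have width below 2. The upper and lower bounds meet at 2, so that is the treewidth.

Treewidth 2.
One such decomposition:
Bags: B1 = {a, c, g}  B2 = {a, b, c}  B3 = {a, e, g}  B4 = {d, e, g}  B5 = {e, g, h}  B6 = {a, b, f}
Tree: B1–B2, B1–B3, B3–B4, B4–B5, B2–B6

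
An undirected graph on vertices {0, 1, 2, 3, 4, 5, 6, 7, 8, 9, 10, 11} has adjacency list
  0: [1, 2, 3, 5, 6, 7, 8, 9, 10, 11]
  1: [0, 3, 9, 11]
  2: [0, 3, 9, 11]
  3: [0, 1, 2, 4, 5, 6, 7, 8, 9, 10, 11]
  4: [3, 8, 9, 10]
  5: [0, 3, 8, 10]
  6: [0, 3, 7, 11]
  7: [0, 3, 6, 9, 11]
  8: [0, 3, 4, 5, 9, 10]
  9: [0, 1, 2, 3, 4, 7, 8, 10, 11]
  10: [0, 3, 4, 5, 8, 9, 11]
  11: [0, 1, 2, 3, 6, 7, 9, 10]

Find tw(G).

A width-4 tree decomposition is:
Bags: B1 = {0, 3, 8, 9, 10}  B2 = {0, 3, 9, 10, 11}  B3 = {0, 3, 5, 8, 10}  B4 = {0, 2, 3, 9, 11}  B5 = {3, 4, 8, 9, 10}  B6 = {0, 1, 3, 9, 11}  B7 = {0, 3, 7, 9, 11}  B8 = {0, 3, 6, 7, 11}
Tree: B1–B2, B1–B3, B2–B4, B1–B5, B4–B6, B4–B7, B7–B8
Each bag holds 5 vertices, so the decomposition has width 4, which upper-bounds the treewidth. For the lower bound, the 5 vertices {0, 3, 8, 9, 10} are pairwise adjacent, and any tree decomposition puts a clique entirely inside one bag — forcing width ≥ 4. Combining the bounds, tw(G) = 4.

4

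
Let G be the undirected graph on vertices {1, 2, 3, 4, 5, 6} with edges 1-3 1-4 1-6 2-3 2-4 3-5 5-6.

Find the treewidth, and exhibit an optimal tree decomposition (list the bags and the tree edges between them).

Treewidth 2.
One optimal decomposition is:
Bags: B1 = {1, 5, 6}  B2 = {1, 3, 5}  B3 = {1, 3, 4}  B4 = {2, 3, 4}
Tree: B1–B2, B2–B3, B3–B4

Each bag holds 3 vertices, so the decomposition has width 2, which upper-bounds the treewidth. For the lower bound, G contains the cycle 6–5–3–1–6, so G is not a forest; only forests have treewidth ≤ 1, hence tw(G) ≥ 2. The upper and lower bounds meet at 2, so that is the treewidth.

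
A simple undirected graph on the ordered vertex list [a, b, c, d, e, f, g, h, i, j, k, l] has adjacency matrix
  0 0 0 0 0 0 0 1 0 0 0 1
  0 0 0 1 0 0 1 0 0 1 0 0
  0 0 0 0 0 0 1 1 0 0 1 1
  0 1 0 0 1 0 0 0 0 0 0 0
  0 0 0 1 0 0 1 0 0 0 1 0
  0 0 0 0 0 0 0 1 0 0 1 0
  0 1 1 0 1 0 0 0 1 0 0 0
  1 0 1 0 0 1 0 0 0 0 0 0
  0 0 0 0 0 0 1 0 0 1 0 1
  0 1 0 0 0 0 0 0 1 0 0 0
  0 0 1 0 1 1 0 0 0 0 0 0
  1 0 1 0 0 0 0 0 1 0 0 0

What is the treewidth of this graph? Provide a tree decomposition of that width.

Every bag has size at most 4, so the width is 4 − 1 = 3 and tw(G) ≤ 3. For the lower bound: the 4 vertex sets {a,f,h}, {k}, {c}, {e,g,i,l} are disjoint, each induces a connected subgraph, and every pair is joined by at least one edge of G. Contracting each set to a single vertex therefore yields K_{4} as a minor, and since treewidth is minor-monotone, tw(G) ≥ tw(K_{4}) = 3. Combining the bounds, tw(G) = 3.

Treewidth 3.
One such decomposition:
Bags: B1 = {a, f, h, k}  B2 = {a, c, h, k}  B3 = {a, c, k, l}  B4 = {c, e, k, l}  B5 = {c, e, g, l}  B6 = {e, g, i, l}  B7 = {d, e, g, i}  B8 = {b, d, g, i}  B9 = {b, d, i, j}
Tree: B1–B2, B2–B3, B3–B4, B4–B5, B5–B6, B6–B7, B7–B8, B8–B9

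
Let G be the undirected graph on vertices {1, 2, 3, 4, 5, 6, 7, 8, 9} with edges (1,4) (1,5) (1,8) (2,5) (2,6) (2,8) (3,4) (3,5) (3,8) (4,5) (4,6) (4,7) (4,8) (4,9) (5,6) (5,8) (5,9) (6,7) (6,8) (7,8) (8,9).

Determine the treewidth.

3

A width-3 tree decomposition is:
Bags: B1 = {4, 5, 6, 8}  B2 = {1, 4, 5, 8}  B3 = {4, 6, 7, 8}  B4 = {3, 4, 5, 8}  B5 = {2, 5, 6, 8}  B6 = {4, 5, 8, 9}
Tree: B1–B2, B1–B3, B1–B4, B1–B5, B2–B6
Each bag holds 4 vertices, so the decomposition has width 3, which upper-bounds the treewidth. On the other hand G contains the 4-clique {2, 5, 6, 8}. A clique must lie in a single bag of any decomposition, so no decomposition can have width below 3. Therefore the treewidth is 3.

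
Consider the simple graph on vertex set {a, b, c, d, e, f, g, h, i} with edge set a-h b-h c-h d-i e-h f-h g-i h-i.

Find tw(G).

1

A width-1 tree decomposition is:
Bags: B1 = {h, i}  B2 = {e, h}  B3 = {d, i}  B4 = {c, h}  B5 = {f, h}  B6 = {b, h}  B7 = {g, i}  B8 = {a, h}
Tree: B1–B2, B1–B3, B1–B4, B4–B5, B2–B6, B3–B7, B2–B8
Every bag has size at most 2, so the width is 2 − 1 = 1 and tw(G) ≤ 1. G has an edge, so its treewidth is at least 1. The upper and lower bounds meet at 1, so that is the treewidth.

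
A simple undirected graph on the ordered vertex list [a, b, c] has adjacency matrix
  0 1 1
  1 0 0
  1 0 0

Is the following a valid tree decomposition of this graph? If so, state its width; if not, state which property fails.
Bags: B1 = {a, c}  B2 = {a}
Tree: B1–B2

No — vertex b appears in no bag.

A tree decomposition must satisfy three properties: every vertex lies in some bag; for every edge, both endpoints lie together in some bag; and for every vertex, the bags containing it form a connected subtree. Here vertex b appears in no bag, so the decomposition is invalid.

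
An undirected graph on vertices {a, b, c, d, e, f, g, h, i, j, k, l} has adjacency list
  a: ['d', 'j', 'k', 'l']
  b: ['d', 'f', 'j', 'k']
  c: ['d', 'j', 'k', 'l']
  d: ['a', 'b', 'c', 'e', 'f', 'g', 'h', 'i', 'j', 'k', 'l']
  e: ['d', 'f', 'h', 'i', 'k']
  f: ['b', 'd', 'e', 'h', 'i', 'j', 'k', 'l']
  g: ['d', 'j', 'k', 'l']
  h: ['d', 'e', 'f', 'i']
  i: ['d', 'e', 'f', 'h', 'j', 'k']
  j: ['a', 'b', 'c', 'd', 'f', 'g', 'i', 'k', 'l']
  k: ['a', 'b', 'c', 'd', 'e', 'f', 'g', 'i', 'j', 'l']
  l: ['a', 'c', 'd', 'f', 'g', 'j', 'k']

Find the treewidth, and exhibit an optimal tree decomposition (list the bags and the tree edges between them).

Treewidth 4.
Bags: B1 = {d, f, i, j, k}  B2 = {d, e, f, i, k}  B3 = {d, f, j, k, l}  B4 = {c, d, j, k, l}  B5 = {d, g, j, k, l}  B6 = {d, e, f, h, i}  B7 = {a, d, j, k, l}  B8 = {b, d, f, j, k}
Tree: B1–B2, B1–B3, B3–B4, B4–B5, B2–B6, B5–B7, B3–B8

Every bag has size at most 5, so the width is 5 − 1 = 4 and tw(G) ≤ 4. On the other hand G contains the 5-clique {d, e, f, h, i}. A clique must lie in a single bag of any decomposition, so no decomposition can have width below 4. Hence tw(G) = 4 exactly.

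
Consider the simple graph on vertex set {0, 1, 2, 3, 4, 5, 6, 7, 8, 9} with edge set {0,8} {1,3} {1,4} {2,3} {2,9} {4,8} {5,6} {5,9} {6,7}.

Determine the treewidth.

1

A width-1 tree decomposition is:
Bags: B1 = {6, 7}  B2 = {5, 6}  B3 = {5, 9}  B4 = {2, 9}  B5 = {2, 3}  B6 = {1, 3}  B7 = {1, 4}  B8 = {4, 8}  B9 = {0, 8}
Tree: B1–B2, B2–B3, B3–B4, B4–B5, B5–B6, B6–B7, B7–B8, B8–B9
The largest bag has 2 vertices, giving width 1; this decomposition certifies tw(G) ≤ 1. Since G has at least one edge (e.g. 7–6), it is not an edgeless graph, so tw(G) ≥ 1. The upper and lower bounds meet at 1, so that is the treewidth.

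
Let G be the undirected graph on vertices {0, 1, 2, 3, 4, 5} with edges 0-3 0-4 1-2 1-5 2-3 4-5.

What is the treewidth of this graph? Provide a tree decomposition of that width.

Each bag holds 3 vertices, so the decomposition has width 2, which upper-bounds the treewidth. The edges 4–5–1–2–3–0–4 form a cycle, so G is not a tree and its treewidth is at least 2. The upper and lower bounds meet at 2, so that is the treewidth.

Treewidth 2.
One optimal decomposition is:
Bags: B1 = {1, 4, 5}  B2 = {1, 2, 4}  B3 = {2, 3, 4}  B4 = {0, 3, 4}
Tree: B1–B2, B2–B3, B3–B4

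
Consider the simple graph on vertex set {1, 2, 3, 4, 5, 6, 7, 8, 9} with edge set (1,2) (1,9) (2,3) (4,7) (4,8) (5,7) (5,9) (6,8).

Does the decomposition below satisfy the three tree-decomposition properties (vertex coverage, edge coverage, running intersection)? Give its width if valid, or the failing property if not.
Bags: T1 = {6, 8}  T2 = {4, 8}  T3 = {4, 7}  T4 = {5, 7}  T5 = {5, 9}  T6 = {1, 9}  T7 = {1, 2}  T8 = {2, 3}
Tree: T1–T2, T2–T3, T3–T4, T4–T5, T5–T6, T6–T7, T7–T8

Yes; width 1.

Checking the three conditions: (i) the bags cover all of {1, 2, 3, 4, 5, 6, 7, 8, 9}; (ii) for each edge, some bag contains both endpoints; (iii) the bags containing any fixed vertex form a subtree. All hold, so the decomposition is valid with width 2 − 1 = 1.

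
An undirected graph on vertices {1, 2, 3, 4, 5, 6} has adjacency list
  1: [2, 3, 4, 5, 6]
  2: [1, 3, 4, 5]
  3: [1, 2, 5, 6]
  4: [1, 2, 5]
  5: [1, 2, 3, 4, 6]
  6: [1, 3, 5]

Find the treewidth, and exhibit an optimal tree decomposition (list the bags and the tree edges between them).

Every bag has size at most 4, so the width is 4 − 1 = 3 and tw(G) ≤ 3. Conversely, {1, 2, 3, 5} is a clique of size 4, and the vertices of any clique must share a bag in every tree decomposition; so some bag has ≥ 4 vertices and tw(G) ≥ 3. Combining the bounds, tw(G) = 3.

Treewidth 3.
Bags: B1 = {1, 2, 3, 5}  B2 = {1, 2, 4, 5}  B3 = {1, 3, 5, 6}
Tree: B1–B2, B1–B3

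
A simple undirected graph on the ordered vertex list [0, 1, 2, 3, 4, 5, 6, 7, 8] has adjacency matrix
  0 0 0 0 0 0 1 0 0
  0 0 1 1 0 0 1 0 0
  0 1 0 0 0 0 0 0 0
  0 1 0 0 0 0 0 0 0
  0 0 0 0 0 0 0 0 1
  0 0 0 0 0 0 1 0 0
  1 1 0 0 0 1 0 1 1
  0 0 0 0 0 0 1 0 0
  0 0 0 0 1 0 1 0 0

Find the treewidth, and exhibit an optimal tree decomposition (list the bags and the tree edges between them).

Treewidth 1.
Bags: B1 = {1, 6}  B2 = {5, 6}  B3 = {6, 8}  B4 = {1, 3}  B5 = {1, 2}  B6 = {0, 6}  B7 = {6, 7}  B8 = {4, 8}
Tree: B1–B2, B1–B3, B1–B4, B1–B5, B2–B6, B3–B7, B3–B8

The largest bag has 2 vertices, giving width 1; this decomposition certifies tw(G) ≤ 1. Any graph with an edge has treewidth ≥ 1, and G has the edge 6–1. Combining the bounds, tw(G) = 1.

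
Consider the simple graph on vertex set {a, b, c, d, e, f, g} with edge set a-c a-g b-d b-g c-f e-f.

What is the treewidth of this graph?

1

A width-1 tree decomposition is:
Bags: B1 = {b, d}  B2 = {b, g}  B3 = {a, g}  B4 = {a, c}  B5 = {c, f}  B6 = {e, f}
Tree: B1–B2, B2–B3, B3–B4, B4–B5, B5–B6
The largest bag has 2 vertices, giving width 1; this decomposition certifies tw(G) ≤ 1. G has an edge, so its treewidth is at least 1. The upper and lower bounds meet at 1, so that is the treewidth.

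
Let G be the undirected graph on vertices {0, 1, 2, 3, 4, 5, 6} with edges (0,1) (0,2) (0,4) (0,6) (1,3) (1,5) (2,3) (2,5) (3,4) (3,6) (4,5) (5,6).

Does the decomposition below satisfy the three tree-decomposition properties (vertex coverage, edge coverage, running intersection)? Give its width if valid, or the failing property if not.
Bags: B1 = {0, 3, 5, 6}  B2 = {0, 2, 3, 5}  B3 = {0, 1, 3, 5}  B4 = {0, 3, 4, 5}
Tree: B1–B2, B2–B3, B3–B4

Yes; width 3.

Every vertex of G appears in some bag (union = {0, 1, 2, 3, 4, 5, 6}); every edge is covered by a bag; and for each vertex v the set of bags containing v is connected in the bag tree. The decomposition is therefore valid. The largest bag has 4 vertices, so the width is 3.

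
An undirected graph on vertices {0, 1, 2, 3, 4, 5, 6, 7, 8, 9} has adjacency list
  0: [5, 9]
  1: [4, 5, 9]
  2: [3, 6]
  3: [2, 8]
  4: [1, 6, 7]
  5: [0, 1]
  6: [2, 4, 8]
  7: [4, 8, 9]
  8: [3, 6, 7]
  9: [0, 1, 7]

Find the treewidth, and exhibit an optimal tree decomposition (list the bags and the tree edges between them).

The largest bag has 3 vertices, giving width 2; this decomposition certifies tw(G) ≤ 2. For the lower bound, G contains the cycle 2–3–8–6–2, so G is not a forest; only forests have treewidth ≤ 1, hence tw(G) ≥ 2. Therefore the treewidth is 2.

Treewidth 2.
Bags: B1 = {2, 3, 6}  B2 = {3, 6, 8}  B3 = {4, 6, 8}  B4 = {4, 7, 8}  B5 = {1, 4, 7}  B6 = {1, 7, 9}  B7 = {1, 5, 9}  B8 = {0, 5, 9}
Tree: B1–B2, B2–B3, B3–B4, B4–B5, B5–B6, B6–B7, B7–B8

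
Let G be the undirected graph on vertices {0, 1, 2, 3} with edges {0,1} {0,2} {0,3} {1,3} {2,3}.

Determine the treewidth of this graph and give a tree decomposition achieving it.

Treewidth 2.
One such decomposition:
Bags: B1 = {0, 2, 3}  B2 = {0, 1, 3}
Tree: B1–B2

Each bag holds 3 vertices, so the decomposition has width 2, which upper-bounds the treewidth. On the other hand G contains the 3-clique {0, 1, 3}. A clique must lie in a single bag of any decomposition, so no decomposition can have width below 2. Combining the bounds, tw(G) = 2.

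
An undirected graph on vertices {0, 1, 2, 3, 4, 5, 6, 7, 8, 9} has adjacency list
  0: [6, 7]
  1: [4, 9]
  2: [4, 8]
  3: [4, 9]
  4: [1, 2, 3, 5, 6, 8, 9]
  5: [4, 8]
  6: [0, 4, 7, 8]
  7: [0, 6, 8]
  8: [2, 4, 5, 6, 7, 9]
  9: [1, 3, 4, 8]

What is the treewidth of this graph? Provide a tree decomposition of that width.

Each bag holds 3 vertices, so the decomposition has width 2, which upper-bounds the treewidth. Conversely, {0, 6, 7} is a clique of size 3, and the vertices of any clique must share a bag in every tree decomposition; so some bag has ≥ 3 vertices and tw(G) ≥ 2. Therefore the treewidth is 2.

Treewidth 2.
Bags: B1 = {4, 5, 8}  B2 = {4, 6, 8}  B3 = {4, 8, 9}  B4 = {6, 7, 8}  B5 = {2, 4, 8}  B6 = {1, 4, 9}  B7 = {0, 6, 7}  B8 = {3, 4, 9}
Tree: B1–B2, B1–B3, B2–B4, B2–B5, B3–B6, B4–B7, B6–B8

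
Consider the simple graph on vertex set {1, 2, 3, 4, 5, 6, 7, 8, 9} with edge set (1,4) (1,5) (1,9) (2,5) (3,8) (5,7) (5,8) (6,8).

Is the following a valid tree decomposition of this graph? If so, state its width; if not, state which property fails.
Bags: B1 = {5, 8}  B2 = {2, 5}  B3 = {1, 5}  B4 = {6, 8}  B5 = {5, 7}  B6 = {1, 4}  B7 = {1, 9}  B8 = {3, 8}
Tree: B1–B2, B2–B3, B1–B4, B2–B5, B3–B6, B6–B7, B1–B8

Yes; width 1.

Checking the three conditions: (i) the bags cover all of {1, 2, 3, 4, 5, 6, 7, 8, 9}; (ii) for each edge, some bag contains both endpoints; (iii) the bags containing any fixed vertex form a subtree. All hold, so the decomposition is valid with width 2 − 1 = 1.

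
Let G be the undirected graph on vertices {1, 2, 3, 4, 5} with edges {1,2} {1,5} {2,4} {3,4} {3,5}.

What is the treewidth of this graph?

A width-2 tree decomposition is:
Bags: B1 = {1, 3, 5}  B2 = {1, 2, 3}  B3 = {2, 3, 4}
Tree: B1–B2, B2–B3
Every bag has size at most 3, so the width is 3 − 1 = 2 and tw(G) ≤ 2. Since 3–5–1–2–4–3 is a cycle in G, G is not acyclic. Forests are exactly the graphs of treewidth ≤ 1, so tw(G) ≥ 2. Hence tw(G) = 2 exactly.

2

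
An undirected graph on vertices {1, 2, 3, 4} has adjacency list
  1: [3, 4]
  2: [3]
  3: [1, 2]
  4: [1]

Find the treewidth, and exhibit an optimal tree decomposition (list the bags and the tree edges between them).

Each bag holds 2 vertices, so the decomposition has width 1, which upper-bounds the treewidth. Any graph with an edge has treewidth ≥ 1, and G has the edge 2–3. Therefore the treewidth is 1.

Treewidth 1.
One optimal decomposition is:
Bags: B1 = {2, 3}  B2 = {1, 3}  B3 = {1, 4}
Tree: B1–B2, B2–B3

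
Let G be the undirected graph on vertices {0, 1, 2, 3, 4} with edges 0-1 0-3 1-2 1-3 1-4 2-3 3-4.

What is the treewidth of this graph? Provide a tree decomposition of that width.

The largest bag has 3 vertices, giving width 2; this decomposition certifies tw(G) ≤ 2. Conversely, {0, 1, 3} is a clique of size 3, and the vertices of any clique must share a bag in every tree decomposition; so some bag has ≥ 3 vertices and tw(G) ≥ 2. Hence tw(G) = 2 exactly.

Treewidth 2.
Bags: B1 = {1, 2, 3}  B2 = {0, 1, 3}  B3 = {1, 3, 4}
Tree: B1–B2, B2–B3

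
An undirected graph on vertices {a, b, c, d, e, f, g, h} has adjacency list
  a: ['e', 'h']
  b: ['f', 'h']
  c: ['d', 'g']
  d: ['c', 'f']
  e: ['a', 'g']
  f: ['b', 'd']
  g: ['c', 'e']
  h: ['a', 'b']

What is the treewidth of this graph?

2

A width-2 tree decomposition is:
Bags: B1 = {a, e, g}  B2 = {a, c, g}  B3 = {a, c, d}  B4 = {a, d, f}  B5 = {a, b, f}  B6 = {a, b, h}
Tree: B1–B2, B2–B3, B3–B4, B4–B5, B5–B6
Each bag holds 3 vertices, so the decomposition has width 2, which upper-bounds the treewidth. The edges a–e–g–c–d–f–b–h–a form a cycle, so G is not a tree and its treewidth is at least 2. Hence tw(G) = 2 exactly.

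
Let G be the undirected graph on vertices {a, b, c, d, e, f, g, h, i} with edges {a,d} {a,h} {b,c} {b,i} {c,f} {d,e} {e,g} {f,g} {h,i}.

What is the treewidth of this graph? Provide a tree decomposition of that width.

Treewidth 2.
One optimal decomposition is:
Bags: B1 = {b, h, i}  B2 = {b, c, h}  B3 = {c, f, h}  B4 = {f, g, h}  B5 = {e, g, h}  B6 = {d, e, h}  B7 = {a, d, h}
Tree: B1–B2, B2–B3, B3–B4, B4–B5, B5–B6, B6–B7

The largest bag has 3 vertices, giving width 2; this decomposition certifies tw(G) ≤ 2. The edges h–i–b–c–f–g–e–d–a–h form a cycle, so G is not a tree and its treewidth is at least 2. Therefore the treewidth is 2.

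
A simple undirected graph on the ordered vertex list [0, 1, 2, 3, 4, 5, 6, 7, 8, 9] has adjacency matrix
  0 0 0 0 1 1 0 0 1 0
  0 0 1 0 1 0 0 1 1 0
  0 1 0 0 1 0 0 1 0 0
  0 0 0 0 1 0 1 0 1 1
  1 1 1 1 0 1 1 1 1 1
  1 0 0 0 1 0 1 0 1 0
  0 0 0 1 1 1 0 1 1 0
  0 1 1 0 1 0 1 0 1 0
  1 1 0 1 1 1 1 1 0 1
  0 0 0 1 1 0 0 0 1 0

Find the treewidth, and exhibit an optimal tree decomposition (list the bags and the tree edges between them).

The largest bag has 4 vertices, giving width 3; this decomposition certifies tw(G) ≤ 3. For the lower bound, the 4 vertices {0, 4, 5, 8} are pairwise adjacent, and any tree decomposition puts a clique entirely inside one bag — forcing width ≥ 3. The upper and lower bounds meet at 3, so that is the treewidth.

Treewidth 3.
Bags: B1 = {3, 4, 6, 8}  B2 = {4, 6, 7, 8}  B3 = {4, 5, 6, 8}  B4 = {1, 4, 7, 8}  B5 = {3, 4, 8, 9}  B6 = {1, 2, 4, 7}  B7 = {0, 4, 5, 8}
Tree: B1–B2, B1–B3, B2–B4, B1–B5, B4–B6, B3–B7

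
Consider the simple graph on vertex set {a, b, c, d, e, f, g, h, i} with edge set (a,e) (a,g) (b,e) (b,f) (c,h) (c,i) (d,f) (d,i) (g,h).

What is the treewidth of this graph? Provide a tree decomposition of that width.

Each bag holds 3 vertices, so the decomposition has width 2, which upper-bounds the treewidth. Since d–i–c–h–g–a–e–b–f–d is a cycle in G, G is not acyclic. Forests are exactly the graphs of treewidth ≤ 1, so tw(G) ≥ 2. Therefore the treewidth is 2.

Treewidth 2.
One optimal decomposition is:
Bags: B1 = {c, d, i}  B2 = {c, d, h}  B3 = {d, g, h}  B4 = {a, d, g}  B5 = {a, d, e}  B6 = {b, d, e}  B7 = {b, d, f}
Tree: B1–B2, B2–B3, B3–B4, B4–B5, B5–B6, B6–B7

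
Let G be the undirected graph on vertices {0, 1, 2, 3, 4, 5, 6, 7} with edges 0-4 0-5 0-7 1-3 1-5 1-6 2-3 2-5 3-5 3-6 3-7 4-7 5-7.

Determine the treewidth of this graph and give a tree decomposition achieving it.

The largest bag has 3 vertices, giving width 2; this decomposition certifies tw(G) ≤ 2. For the lower bound, the 3 vertices {0, 4, 7} are pairwise adjacent, and any tree decomposition puts a clique entirely inside one bag — forcing width ≥ 2. Therefore the treewidth is 2.

Treewidth 2.
One optimal decomposition is:
Bags: B1 = {3, 5, 7}  B2 = {1, 3, 5}  B3 = {1, 3, 6}  B4 = {2, 3, 5}  B5 = {0, 5, 7}  B6 = {0, 4, 7}
Tree: B1–B2, B2–B3, B1–B4, B1–B5, B5–B6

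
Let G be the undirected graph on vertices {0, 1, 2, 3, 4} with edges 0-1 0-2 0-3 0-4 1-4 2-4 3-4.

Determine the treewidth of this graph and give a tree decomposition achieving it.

Each bag holds 3 vertices, so the decomposition has width 2, which upper-bounds the treewidth. For the lower bound, the 3 vertices {0, 1, 4} are pairwise adjacent, and any tree decomposition puts a clique entirely inside one bag — forcing width ≥ 2. The upper and lower bounds meet at 2, so that is the treewidth.

Treewidth 2.
One optimal decomposition is:
Bags: B1 = {0, 2, 4}  B2 = {0, 3, 4}  B3 = {0, 1, 4}
Tree: B1–B2, B2–B3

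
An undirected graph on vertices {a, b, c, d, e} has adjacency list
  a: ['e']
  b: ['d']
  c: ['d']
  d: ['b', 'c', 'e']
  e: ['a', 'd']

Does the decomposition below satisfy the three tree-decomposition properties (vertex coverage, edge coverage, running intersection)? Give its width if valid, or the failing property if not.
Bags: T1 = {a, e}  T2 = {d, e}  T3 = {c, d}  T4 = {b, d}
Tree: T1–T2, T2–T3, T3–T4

Vertex coverage: the bags together contain {a, b, c, d, e}, the full vertex set. Edge coverage: each edge of G has both endpoints in at least one bag. Running intersection: for every vertex, the bags containing it form a connected subtree. All three properties hold, so this is a valid tree decomposition of width max|bag| − 1 = 1, and hence tw(G) ≤ 1.

Yes; width 1.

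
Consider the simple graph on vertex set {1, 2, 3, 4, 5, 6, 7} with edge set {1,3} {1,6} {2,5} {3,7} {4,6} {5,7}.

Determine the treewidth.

1

A width-1 tree decomposition is:
Bags: B1 = {2, 5}  B2 = {5, 7}  B3 = {3, 7}  B4 = {1, 3}  B5 = {1, 6}  B6 = {4, 6}
Tree: B1–B2, B2–B3, B3–B4, B4–B5, B5–B6
Each bag holds 2 vertices, so the decomposition has width 1, which upper-bounds the treewidth. G has an edge, so its treewidth is at least 1. The upper and lower bounds meet at 1, so that is the treewidth.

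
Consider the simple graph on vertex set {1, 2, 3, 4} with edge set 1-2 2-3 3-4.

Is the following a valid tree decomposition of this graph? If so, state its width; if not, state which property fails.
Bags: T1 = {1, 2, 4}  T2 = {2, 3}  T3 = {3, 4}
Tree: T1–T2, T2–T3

No — bags containing vertex 4 are not connected in the tree.

A tree decomposition must satisfy three properties: every vertex lies in some bag; for every edge, both endpoints lie together in some bag; and for every vertex, the bags containing it form a connected subtree. Here bags containing vertex 4 are not connected in the tree, so the decomposition is invalid.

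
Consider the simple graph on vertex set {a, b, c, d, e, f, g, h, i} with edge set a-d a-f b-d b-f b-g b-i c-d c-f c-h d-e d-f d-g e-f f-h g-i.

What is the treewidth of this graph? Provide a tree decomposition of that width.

Each bag holds 3 vertices, so the decomposition has width 2, which upper-bounds the treewidth. For the lower bound, the 3 vertices {b, d, g} are pairwise adjacent, and any tree decomposition puts a clique entirely inside one bag — forcing width ≥ 2. Therefore the treewidth is 2.

Treewidth 2.
Bags: B1 = {b, d, f}  B2 = {d, e, f}  B3 = {a, d, f}  B4 = {b, d, g}  B5 = {c, d, f}  B6 = {c, f, h}  B7 = {b, g, i}
Tree: B1–B2, B2–B3, B1–B4, B1–B5, B5–B6, B4–B7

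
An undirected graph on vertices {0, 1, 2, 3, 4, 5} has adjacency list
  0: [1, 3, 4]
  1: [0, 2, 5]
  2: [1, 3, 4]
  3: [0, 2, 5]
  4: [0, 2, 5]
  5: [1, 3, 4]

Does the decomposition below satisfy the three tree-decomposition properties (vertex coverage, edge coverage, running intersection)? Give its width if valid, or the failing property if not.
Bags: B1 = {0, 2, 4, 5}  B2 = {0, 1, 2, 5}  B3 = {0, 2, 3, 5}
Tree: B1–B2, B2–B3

Every vertex of G appears in some bag (union = {0, 1, 2, 3, 4, 5}); every edge is covered by a bag; and for each vertex v the set of bags containing v is connected in the bag tree. The decomposition is therefore valid. The largest bag has 4 vertices, so the width is 3.

Yes; width 3.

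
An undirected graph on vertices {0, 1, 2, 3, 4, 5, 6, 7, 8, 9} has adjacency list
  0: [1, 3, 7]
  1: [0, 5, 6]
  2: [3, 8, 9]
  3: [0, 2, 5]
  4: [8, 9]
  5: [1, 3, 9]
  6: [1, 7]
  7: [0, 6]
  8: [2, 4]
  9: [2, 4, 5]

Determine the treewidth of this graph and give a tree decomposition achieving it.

Treewidth 2.
One optimal decomposition is:
Bags: B1 = {1, 6, 7}  B2 = {0, 1, 7}  B3 = {0, 1, 5}  B4 = {0, 3, 5}  B5 = {3, 5, 9}  B6 = {2, 3, 9}  B7 = {2, 4, 9}  B8 = {2, 4, 8}
Tree: B1–B2, B2–B3, B3–B4, B4–B5, B5–B6, B6–B7, B7–B8

The largest bag has 3 vertices, giving width 2; this decomposition certifies tw(G) ≤ 2. Since 6–7–0–1–6 is a cycle in G, G is not acyclic. Forests are exactly the graphs of treewidth ≤ 1, so tw(G) ≥ 2. Combining the bounds, tw(G) = 2.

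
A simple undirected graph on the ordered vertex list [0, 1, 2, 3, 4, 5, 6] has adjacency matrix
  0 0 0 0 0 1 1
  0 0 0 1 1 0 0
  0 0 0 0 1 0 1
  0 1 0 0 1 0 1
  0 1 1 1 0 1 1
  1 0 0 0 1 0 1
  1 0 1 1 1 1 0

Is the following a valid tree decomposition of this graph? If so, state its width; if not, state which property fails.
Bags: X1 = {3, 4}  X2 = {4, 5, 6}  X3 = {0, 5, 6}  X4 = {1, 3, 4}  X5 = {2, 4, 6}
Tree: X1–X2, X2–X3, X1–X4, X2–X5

A tree decomposition must satisfy three properties: every vertex lies in some bag; for every edge, both endpoints lie together in some bag; and for every vertex, the bags containing it form a connected subtree. Here edge (6,3) lies in no bag, so the decomposition is invalid.

No — edge (6,3) lies in no bag.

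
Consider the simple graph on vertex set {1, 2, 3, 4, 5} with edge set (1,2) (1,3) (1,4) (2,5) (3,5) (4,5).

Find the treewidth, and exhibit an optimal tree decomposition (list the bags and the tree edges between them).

The largest bag has 3 vertices, giving width 2; this decomposition certifies tw(G) ≤ 2. The edges 5–4–1–3–5 form a cycle, so G is not a tree and its treewidth is at least 2. The upper and lower bounds meet at 2, so that is the treewidth.

Treewidth 2.
One optimal decomposition is:
Bags: B1 = {1, 4, 5}  B2 = {1, 3, 5}  B3 = {1, 2, 5}
Tree: B1–B2, B2–B3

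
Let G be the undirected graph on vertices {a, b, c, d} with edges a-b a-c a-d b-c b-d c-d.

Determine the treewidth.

A width-3 tree decomposition is:
Bags: B1 = {a, b, c, d}
Tree: (single bag)
A single bag containing all 4 vertices is trivially a valid decomposition of width 3. For the lower bound, the 4 vertices {a, b, c, d} are pairwise adjacent, and any tree decomposition puts a clique entirely inside one bag — forcing width ≥ 3. The upper and lower bounds meet at 3, so that is the treewidth.

3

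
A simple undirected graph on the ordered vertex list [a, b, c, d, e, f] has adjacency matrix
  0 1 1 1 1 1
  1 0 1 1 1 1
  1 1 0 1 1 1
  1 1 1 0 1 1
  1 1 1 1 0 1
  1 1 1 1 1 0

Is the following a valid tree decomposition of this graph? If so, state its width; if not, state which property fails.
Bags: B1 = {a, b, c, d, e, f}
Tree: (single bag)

Checking the three conditions: (i) the bags cover all of {a, b, c, d, e, f}; (ii) for each edge, some bag contains both endpoints; (iii) the bags containing any fixed vertex form a subtree. All hold, so the decomposition is valid with width 6 − 1 = 5.

Yes; width 5.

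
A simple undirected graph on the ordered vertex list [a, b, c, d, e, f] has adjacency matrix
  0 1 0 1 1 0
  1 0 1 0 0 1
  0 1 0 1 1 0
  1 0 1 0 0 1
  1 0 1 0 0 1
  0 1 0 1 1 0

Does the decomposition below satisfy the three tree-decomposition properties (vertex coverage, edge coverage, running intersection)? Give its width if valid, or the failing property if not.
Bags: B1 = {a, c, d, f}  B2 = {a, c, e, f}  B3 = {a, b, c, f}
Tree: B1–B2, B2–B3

Yes; width 3.

Checking the three conditions: (i) the bags cover all of {a, b, c, d, e, f}; (ii) for each edge, some bag contains both endpoints; (iii) the bags containing any fixed vertex form a subtree. All hold, so the decomposition is valid with width 4 − 1 = 3.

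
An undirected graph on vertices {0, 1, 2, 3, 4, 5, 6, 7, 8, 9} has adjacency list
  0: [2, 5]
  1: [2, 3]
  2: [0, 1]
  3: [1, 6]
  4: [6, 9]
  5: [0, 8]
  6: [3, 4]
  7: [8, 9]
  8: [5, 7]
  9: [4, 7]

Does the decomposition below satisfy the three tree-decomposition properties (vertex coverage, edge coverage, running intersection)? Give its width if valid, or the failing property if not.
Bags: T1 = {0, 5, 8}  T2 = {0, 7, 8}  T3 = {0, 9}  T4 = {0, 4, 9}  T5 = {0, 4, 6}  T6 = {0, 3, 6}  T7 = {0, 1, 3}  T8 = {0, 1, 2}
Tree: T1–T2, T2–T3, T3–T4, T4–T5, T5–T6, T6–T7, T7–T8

No — edge (7,9) lies in no bag.

A tree decomposition must satisfy three properties: every vertex lies in some bag; for every edge, both endpoints lie together in some bag; and for every vertex, the bags containing it form a connected subtree. Here edge (7,9) lies in no bag, so the decomposition is invalid.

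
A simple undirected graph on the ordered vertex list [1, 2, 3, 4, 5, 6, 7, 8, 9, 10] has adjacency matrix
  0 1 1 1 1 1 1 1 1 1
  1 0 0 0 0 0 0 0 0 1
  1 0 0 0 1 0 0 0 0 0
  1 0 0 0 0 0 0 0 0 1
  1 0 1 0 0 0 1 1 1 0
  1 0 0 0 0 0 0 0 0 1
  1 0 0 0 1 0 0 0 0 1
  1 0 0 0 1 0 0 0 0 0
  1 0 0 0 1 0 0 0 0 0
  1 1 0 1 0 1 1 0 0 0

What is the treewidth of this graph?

A width-2 tree decomposition is:
Bags: B1 = {1, 5, 7}  B2 = {1, 7, 10}  B3 = {1, 5, 9}  B4 = {1, 3, 5}  B5 = {1, 4, 10}  B6 = {1, 2, 10}  B7 = {1, 6, 10}  B8 = {1, 5, 8}
Tree: B1–B2, B1–B3, B3–B4, B2–B5, B5–B6, B5–B7, B3–B8
The largest bag has 3 vertices, giving width 2; this decomposition certifies tw(G) ≤ 2. Conversely, {1, 2, 10} is a clique of size 3, and the vertices of any clique must share a bag in every tree decomposition; so some bag has ≥ 3 vertices and tw(G) ≥ 2. Therefore the treewidth is 2.

2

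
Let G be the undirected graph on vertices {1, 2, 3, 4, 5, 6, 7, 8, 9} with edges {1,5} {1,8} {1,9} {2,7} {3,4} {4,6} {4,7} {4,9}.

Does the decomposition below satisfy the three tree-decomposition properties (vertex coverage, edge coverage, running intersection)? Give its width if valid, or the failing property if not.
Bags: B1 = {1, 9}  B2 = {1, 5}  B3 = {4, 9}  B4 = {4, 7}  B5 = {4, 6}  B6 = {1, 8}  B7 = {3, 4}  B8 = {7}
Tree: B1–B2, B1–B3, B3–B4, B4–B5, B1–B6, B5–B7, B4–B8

No — vertex 2 appears in no bag.

A tree decomposition must satisfy three properties: every vertex lies in some bag; for every edge, both endpoints lie together in some bag; and for every vertex, the bags containing it form a connected subtree. Here vertex 2 appears in no bag, so the decomposition is invalid.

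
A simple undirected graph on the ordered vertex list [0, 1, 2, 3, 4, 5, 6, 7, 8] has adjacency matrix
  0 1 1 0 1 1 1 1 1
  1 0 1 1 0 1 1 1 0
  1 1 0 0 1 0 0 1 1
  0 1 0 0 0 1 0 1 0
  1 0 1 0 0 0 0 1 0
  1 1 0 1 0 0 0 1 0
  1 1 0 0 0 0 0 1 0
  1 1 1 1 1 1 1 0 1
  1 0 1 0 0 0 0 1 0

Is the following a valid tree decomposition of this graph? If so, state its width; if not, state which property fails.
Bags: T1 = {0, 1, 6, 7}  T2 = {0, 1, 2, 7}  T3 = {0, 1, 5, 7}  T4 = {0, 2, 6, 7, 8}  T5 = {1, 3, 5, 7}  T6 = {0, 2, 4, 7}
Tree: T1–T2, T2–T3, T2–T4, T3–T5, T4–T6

No — bags containing vertex 6 are not connected in the tree.

A tree decomposition must satisfy three properties: every vertex lies in some bag; for every edge, both endpoints lie together in some bag; and for every vertex, the bags containing it form a connected subtree. Here bags containing vertex 6 are not connected in the tree, so the decomposition is invalid.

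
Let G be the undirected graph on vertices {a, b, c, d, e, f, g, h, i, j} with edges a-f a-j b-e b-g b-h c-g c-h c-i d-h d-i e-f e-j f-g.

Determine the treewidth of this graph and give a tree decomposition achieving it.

Each bag holds 3 vertices, so the decomposition has width 2, which upper-bounds the treewidth. The edges i–d–h–c–i form a cycle, so G is not a tree and its treewidth is at least 2. Hence tw(G) = 2 exactly.

Treewidth 2.
One optimal decomposition is:
Bags: B1 = {c, d, i}  B2 = {c, d, h}  B3 = {c, g, h}  B4 = {b, g, h}  B5 = {b, f, g}  B6 = {b, e, f}  B7 = {a, e, f}  B8 = {a, e, j}
Tree: B1–B2, B2–B3, B3–B4, B4–B5, B5–B6, B6–B7, B7–B8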